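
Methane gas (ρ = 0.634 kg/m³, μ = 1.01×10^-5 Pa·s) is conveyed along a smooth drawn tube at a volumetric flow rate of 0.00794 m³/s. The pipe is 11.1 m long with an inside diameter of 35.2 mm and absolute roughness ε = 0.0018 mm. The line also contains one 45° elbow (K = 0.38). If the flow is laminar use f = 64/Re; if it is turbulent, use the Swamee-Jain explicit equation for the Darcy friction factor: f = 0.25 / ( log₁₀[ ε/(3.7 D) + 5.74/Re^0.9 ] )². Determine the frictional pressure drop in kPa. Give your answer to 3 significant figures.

Cross-sectional area A = πD²/4 = π(0.0352)²/4 = 0.0009731 m²; mean velocity V = Q/A = 0.00794/0.0009731 = 8.159 m/s.
Reynolds number Re = ρVD/μ = 0.634 · 8.159 · 0.0352 / 1.01e-05 = 1.803e+04.
Re > 4000 → turbulent. Relative roughness ε/D = 1.8e-06/0.0352 = 5.11e-05. Swamee-Jain: f = 0.25/(log₁₀[5.11e-05/3.7 + 5.74/1.803e+04^0.9])² = 0.25/(log₁₀[1.38e-05 + 0.000848])² = 0.25/(-3.064)² = 0.02662.
Total minor-loss coefficient ΣK = 1·0.38 = 0.38.
ΔP = [f·L/D + ΣK]·(ρV²/2) = [0.02662·11.1/0.0352 + 0.38]·(0.634·8.159²/2) = [8.395 + 0.38]·21.1 = 185.2 Pa.
ΔP = 185.2 Pa = 0.185 kPa.

ΔP ≈ 0.185 kPa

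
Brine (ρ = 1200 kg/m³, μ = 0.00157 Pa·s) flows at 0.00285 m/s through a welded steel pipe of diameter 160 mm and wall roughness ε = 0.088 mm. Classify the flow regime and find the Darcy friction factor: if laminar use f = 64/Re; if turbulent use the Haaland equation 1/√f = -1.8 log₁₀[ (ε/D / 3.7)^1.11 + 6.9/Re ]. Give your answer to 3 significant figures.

Re = ρVD/μ = 1200·0.00285·0.16/0.00157 = 348.5.
Re < 2300 → laminar, so f = 64/Re = 0.1836 (roughness is irrelevant in laminar flow).

f ≈ 0.184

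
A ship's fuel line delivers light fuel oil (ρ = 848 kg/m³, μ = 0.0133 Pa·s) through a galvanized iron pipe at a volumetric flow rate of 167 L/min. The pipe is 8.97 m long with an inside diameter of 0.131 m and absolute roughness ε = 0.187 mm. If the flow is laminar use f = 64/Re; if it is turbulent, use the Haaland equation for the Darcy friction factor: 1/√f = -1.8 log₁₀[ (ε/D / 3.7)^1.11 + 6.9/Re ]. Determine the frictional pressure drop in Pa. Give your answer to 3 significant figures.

ΔP ≈ 45.9 Pa

Q = 167 L/min = 167/60000 = 0.002783 m³/s.
Cross-sectional area A = πD²/4 = π(0.131)²/4 = 0.01348 m²; mean velocity V = Q/A = 0.002783/0.01348 = 0.2065 m/s.
Reynolds number Re = ρVD/μ = 848 · 0.2065 · 0.131 / 0.0133 = 1725.
Re < 2300 → laminar flow, so f = 64/Re = 64/1725 = 0.0371 (the turbulent correlation is not needed).
Darcy-Weisbach: ΔP = f(L/D)(ρV²/2) = 0.0371·(8.97/0.131)·(848·0.2065²/2) = 0.0371·68.47·18.08 = 45.94 Pa.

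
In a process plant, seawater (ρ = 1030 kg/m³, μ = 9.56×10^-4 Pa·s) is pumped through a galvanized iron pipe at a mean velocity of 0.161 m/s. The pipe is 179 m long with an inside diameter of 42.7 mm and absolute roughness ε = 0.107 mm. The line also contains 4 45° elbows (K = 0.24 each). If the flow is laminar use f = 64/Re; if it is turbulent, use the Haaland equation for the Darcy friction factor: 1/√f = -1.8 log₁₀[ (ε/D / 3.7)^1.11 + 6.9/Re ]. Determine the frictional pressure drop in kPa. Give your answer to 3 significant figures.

ΔP ≈ 2.05 kPa

Reynolds number Re = ρVD/μ = 1030 · 0.161 · 0.0427 / 0.000956 = 7407.
Re > 4000 → turbulent. Relative roughness ε/D = 0.000107/0.0427 = 0.00251. Haaland: 1/√f = -1.8 log₁₀[(0.00251/3.7)^1.11 + 6.9/7407] = -1.8 log₁₀[0.000303 + 0.000932] = 5.235, so f = 0.03649.
Total minor-loss coefficient ΣK = 4·0.24 = 0.96.
ΔP = [f·L/D + ΣK]·(ρV²/2) = [0.03649·179/0.0427 + 0.96]·(1030·0.161²/2) = [153 + 0.96]·13.35 = 2055 Pa.
ΔP = 2055 Pa = 2.05 kPa.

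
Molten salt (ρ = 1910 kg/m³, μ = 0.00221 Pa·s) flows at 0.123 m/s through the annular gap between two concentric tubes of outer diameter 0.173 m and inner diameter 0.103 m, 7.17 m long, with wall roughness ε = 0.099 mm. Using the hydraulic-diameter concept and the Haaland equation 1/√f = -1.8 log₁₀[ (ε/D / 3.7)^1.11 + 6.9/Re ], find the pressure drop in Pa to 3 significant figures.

Hydraulic diameter D_h = 4A/P = D_o - D_i = 0.173 - 0.103 = 0.07 m.
Re = ρVD_h/μ = 1910·0.123·0.07/0.00221 = 7441.
ε/D_h = 9.9e-05/0.07 = 0.00141; Haaland gives 1/√f = -1.8 log₁₀[0.000161+0.000927] = 5.334, so f = 0.03515.
ΔP = f(L/D_h)(ρV²/2) = 0.03515·7.17/0.07·14.45 = 52.02 Pa.

ΔP ≈ 52.0 Pa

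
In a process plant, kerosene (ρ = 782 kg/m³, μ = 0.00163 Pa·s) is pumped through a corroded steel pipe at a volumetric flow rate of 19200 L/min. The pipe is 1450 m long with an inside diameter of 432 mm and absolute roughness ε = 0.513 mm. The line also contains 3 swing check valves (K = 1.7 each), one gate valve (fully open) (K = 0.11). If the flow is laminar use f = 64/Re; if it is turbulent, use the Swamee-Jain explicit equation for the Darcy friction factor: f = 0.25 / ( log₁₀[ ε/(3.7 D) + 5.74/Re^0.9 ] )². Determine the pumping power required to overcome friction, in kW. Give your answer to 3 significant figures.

Q = 19200 L/min = 19200/60000 = 0.32 m³/s.
Cross-sectional area A = πD²/4 = π(0.432)²/4 = 0.1466 m²; mean velocity V = Q/A = 0.32/0.1466 = 2.183 m/s.
Reynolds number Re = ρVD/μ = 782 · 2.183 · 0.432 / 0.00163 = 4.525e+05.
Re > 4000 → turbulent. Relative roughness ε/D = 0.000513/0.432 = 0.00119. Swamee-Jain: f = 0.25/(log₁₀[0.00119/3.7 + 5.74/4.525e+05^0.9])² = 0.25/(log₁₀[0.000321 + 4.67e-05])² = 0.25/(-3.435)² = 0.02119.
Total minor-loss coefficient ΣK = 3·1.7 + 1·0.11 = 5.21.
ΔP = [f·L/D + ΣK]·(ρV²/2) = [0.02119·1450/0.432 + 5.21]·(782·2.183²/2) = [71.13 + 5.21]·1864 = 1.423e+05 Pa.
Pumping power P = QΔP = 0.32·1.423e+05 = 45530 W = 45.5 kW.

P ≈ 45.5 kW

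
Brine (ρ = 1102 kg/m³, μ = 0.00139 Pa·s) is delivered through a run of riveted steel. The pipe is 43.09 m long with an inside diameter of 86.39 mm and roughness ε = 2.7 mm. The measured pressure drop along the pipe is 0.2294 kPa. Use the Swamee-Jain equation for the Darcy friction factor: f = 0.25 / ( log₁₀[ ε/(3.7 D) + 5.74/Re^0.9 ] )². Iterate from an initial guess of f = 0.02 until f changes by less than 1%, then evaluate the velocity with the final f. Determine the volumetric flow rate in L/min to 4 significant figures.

Rearranging Darcy-Weisbach: V = √(2·ΔP·D/(f·L·ρ)). With ε/D = 0.0027/0.08639 = 0.0313, iterate starting from f = 0.02:
  f = 0.02 → V = √(2·229.4·0.08639/(0.02·43.09·1102)) = 0.2043 m/s; Re = ρVD/μ = 1.399e+04; f → 0.06117
  f = 0.06117 → V = 0.1168 m/s; Re = 8001; f → 0.06307
  f = 0.06307 → V = 0.115 m/s; Re = 7879; f → 0.06313
Converged (Δf/f < 1%). With the final f = 0.06313: V = √(2·229.4·0.08639/(0.06313·43.09·1102)) = 0.115 m/s.
Q = V·A = 0.115·(π/4·0.08639²) = 0.000674 m³/s = 40.44 L/min.

Q ≈ 40.44 L/min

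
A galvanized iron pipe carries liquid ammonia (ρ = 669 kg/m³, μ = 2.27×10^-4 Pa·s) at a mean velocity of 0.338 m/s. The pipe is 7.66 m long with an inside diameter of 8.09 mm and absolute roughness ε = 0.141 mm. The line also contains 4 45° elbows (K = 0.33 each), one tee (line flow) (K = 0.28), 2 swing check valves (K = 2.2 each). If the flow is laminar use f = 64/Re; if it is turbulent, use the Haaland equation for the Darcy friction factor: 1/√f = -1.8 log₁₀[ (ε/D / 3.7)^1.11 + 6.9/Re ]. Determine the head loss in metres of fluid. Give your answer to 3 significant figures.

h_f ≈ 0.316 m

Reynolds number Re = ρVD/μ = 669 · 0.338 · 0.00809 / 0.000227 = 8059.
Re > 4000 → turbulent. Relative roughness ε/D = 0.000141/0.00809 = 0.0174. Haaland: 1/√f = -1.8 log₁₀[(0.0174/3.7)^1.11 + 6.9/8059] = -1.8 log₁₀[0.00261 + 0.000856] = 4.428, so f = 0.05101.
Total minor-loss coefficient ΣK = 4·0.33 + 1·0.28 + 2·2.2 = 6.
ΔP = [f·L/D + ΣK]·(ρV²/2) = [0.05101·7.66/0.00809 + 6]·(669·0.338²/2) = [48.3 + 6]·38.21 = 2075 Pa.
Head loss h_f = ΔP/(ρg) = 2075/(669·9.81) = 0.316 m.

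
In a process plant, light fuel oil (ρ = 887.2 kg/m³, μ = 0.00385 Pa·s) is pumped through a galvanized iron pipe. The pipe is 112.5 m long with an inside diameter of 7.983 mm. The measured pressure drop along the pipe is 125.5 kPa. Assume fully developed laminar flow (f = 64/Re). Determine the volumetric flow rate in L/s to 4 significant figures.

For laminar flow, f = 64/Re with Re = ρVD/μ, so Darcy-Weisbach reduces to ΔP = 32μLV/D². Solving for V: V = ΔP·D²/(32μL) = 1.255e+05·(0.007983)²/(32·0.00385·112.5) = 0.577 m/s.
Check: Re = ρVD/μ = 887.2·0.577·0.007983/0.00385 = 1062 < 2300, so the laminar assumption holds.
Q = V·A = 0.577·(π/4·0.007983²) = 2.888e-05 m³/s = 0.02888 L/s.

Q ≈ 0.02888 L/s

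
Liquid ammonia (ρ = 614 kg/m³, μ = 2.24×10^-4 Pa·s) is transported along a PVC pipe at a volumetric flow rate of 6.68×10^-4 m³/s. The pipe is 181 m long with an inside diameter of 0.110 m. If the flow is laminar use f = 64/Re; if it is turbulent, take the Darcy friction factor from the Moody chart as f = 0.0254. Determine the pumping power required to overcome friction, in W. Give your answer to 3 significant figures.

P ≈ 0.0423 W

Cross-sectional area A = πD²/4 = π(0.11)²/4 = 0.009503 m²; mean velocity V = Q/A = 0.000668/0.009503 = 0.07029 m/s.
Reynolds number Re = ρVD/μ = 614 · 0.07029 · 0.11 / 0.000224 = 2.119e+04.
Re > 4000 → turbulent; use the Moody-chart value f = 0.0254.
Darcy-Weisbach: ΔP = f(L/D)(ρV²/2) = 0.0254·(181/0.11)·(614·0.07029²/2) = 0.0254·1645·1.517 = 63.4 Pa.
Pumping power P = QΔP = 0.000668·63.4 = 0.04235 W = 0.0423 W.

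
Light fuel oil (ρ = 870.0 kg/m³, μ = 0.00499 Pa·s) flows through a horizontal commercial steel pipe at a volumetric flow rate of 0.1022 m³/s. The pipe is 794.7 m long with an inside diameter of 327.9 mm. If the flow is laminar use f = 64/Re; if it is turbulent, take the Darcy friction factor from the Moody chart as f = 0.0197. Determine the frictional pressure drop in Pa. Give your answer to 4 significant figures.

Cross-sectional area A = πD²/4 = π(0.3279)²/4 = 0.08444 m²; mean velocity V = Q/A = 0.1022/0.08444 = 1.21 m/s.
Reynolds number Re = ρVD/μ = 870 · 1.21 · 0.3279 / 0.00499 = 6.919e+04.
Re > 4000 → turbulent; use the Moody-chart value f = 0.0197.
Darcy-Weisbach: ΔP = f(L/D)(ρV²/2) = 0.0197·(794.7/0.3279)·(870·1.21²/2) = 0.0197·2424·637.2 = 3.042e+04 Pa.

ΔP ≈ 30420 Pa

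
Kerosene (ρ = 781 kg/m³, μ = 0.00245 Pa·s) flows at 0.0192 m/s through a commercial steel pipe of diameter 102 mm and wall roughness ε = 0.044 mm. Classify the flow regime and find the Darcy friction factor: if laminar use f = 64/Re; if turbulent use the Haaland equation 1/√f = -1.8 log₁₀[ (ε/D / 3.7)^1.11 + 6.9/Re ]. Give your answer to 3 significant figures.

Re = ρVD/μ = 781·0.0192·0.102/0.00245 = 624.3.
Re < 2300 → laminar, so f = 64/Re = 0.1025 (roughness is irrelevant in laminar flow).

f ≈ 0.103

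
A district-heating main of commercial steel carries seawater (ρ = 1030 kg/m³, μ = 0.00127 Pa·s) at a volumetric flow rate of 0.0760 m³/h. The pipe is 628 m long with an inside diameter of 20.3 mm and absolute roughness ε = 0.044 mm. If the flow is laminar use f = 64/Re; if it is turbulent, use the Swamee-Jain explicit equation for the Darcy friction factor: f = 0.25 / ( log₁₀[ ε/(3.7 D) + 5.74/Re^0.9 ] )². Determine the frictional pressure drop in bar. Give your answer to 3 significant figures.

ΔP ≈ 0.0404 bar

Q = 0.0760 m³/h = 0.0760/3600 = 2.111e-05 m³/s.
Cross-sectional area A = πD²/4 = π(0.0203)²/4 = 0.0003237 m²; mean velocity V = Q/A = 2.111e-05/0.0003237 = 0.06523 m/s.
Reynolds number Re = ρVD/μ = 1030 · 0.06523 · 0.0203 / 0.00127 = 1074.
Re < 2300 → laminar flow, so f = 64/Re = 64/1074 = 0.0596 (the turbulent correlation is not needed).
Darcy-Weisbach: ΔP = f(L/D)(ρV²/2) = 0.0596·(628/0.0203)·(1030·0.06523²/2) = 0.0596·3.094e+04·2.191 = 4040 Pa.
ΔP = 4040 Pa = 0.0404 bar.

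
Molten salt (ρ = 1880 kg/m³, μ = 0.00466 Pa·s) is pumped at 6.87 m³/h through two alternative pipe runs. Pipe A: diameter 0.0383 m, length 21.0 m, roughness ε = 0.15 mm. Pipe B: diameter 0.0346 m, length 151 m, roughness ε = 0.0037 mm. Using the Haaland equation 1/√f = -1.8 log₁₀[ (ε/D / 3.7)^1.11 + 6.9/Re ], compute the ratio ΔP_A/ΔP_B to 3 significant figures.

ΔP_A/ΔP_B ≈ 0.112

Pipe A: V = Q/A = 0.001908/0.001152 = 1.656 m/s; Re = 2.559e+04; ε/D = 0.00392; Haaland → f = 0.03181; ΔP_A = f(L/D)(ρV²/2) = 4.499e+04 Pa.
Pipe B: V = Q/A = 0.001908/0.0009402 = 2.03 m/s; Re = 2.833e+04; ε/D = 0.000107; Haaland → f = 0.02385; ΔP_B = f(L/D)(ρV²/2) = 4.03e+05 Pa.
ΔP_A/ΔP_B = 4.499e+04/4.03e+05 = 0.112.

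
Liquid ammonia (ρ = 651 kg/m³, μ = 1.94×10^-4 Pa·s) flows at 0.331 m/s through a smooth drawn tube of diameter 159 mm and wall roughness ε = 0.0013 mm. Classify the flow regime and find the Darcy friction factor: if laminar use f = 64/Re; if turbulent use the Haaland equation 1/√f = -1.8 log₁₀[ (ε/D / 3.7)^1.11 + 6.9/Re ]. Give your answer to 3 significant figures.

Re = ρVD/μ = 651·0.331·0.159/0.000194 = 1.766e+05.
Re > 4000 → turbulent. ε/D = 1.3e-06/0.159 = 8.18e-06; Haaland: 1/√f = -1.8 log₁₀[5.27e-07 + 3.91e-05] = 7.924, so f = 0.01593.

f ≈ 0.0159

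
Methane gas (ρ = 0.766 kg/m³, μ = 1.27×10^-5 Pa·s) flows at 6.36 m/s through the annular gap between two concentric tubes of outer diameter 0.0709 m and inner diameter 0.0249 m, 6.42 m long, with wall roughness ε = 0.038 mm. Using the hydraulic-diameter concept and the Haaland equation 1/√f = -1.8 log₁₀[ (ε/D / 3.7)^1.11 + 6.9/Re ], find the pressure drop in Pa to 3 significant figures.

Hydraulic diameter D_h = 4A/P = D_o - D_i = 0.0709 - 0.0249 = 0.046 m.
Re = ρVD_h/μ = 0.766·6.36·0.046/1.27e-05 = 1.765e+04.
ε/D_h = 3.8e-05/0.046 = 0.000826; Haaland gives 1/√f = -1.8 log₁₀[8.86e-05+0.000391] = 5.974, so f = 0.02802.
ΔP = f(L/D_h)(ρV²/2) = 0.02802·6.42/0.046·15.49 = 60.58 Pa.

ΔP ≈ 60.6 Pa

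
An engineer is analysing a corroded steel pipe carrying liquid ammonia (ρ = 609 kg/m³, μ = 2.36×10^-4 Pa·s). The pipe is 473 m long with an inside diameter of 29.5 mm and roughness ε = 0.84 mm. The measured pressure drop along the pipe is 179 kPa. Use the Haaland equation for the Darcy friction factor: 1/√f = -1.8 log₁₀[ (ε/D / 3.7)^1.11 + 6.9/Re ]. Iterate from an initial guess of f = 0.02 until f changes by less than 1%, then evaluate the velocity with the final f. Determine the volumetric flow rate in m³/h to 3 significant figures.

Q ≈ 1.98 m³/h

Rearranging Darcy-Weisbach: V = √(2·ΔP·D/(f·L·ρ)). With ε/D = 0.00084/0.0295 = 0.0285, iterate starting from f = 0.02:
  f = 0.02 → V = √(2·1.79e+05·0.0295/(0.02·473·609)) = 1.354 m/s; Re = ρVD/μ = 1.031e+05; f → 0.05637
  f = 0.05637 → V = 0.8064 m/s; Re = 6.139e+04; f → 0.05658
Converged (Δf/f < 1%). With the final f = 0.05658: V = √(2·1.79e+05·0.0295/(0.05658·473·609)) = 0.805 m/s.
Q = V·A = 0.805·(π/4·0.0295²) = 0.0005502 m³/s = 1.98 m³/h.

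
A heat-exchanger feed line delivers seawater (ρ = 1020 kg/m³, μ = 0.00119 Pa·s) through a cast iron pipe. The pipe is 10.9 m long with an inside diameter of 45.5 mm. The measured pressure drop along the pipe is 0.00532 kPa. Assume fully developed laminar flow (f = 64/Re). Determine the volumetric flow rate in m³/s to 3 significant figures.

For laminar flow, f = 64/Re with Re = ρVD/μ, so Darcy-Weisbach reduces to ΔP = 32μLV/D². Solving for V: V = ΔP·D²/(32μL) = 5.32·(0.0455)²/(32·0.00119·10.9) = 0.02653 m/s.
Check: Re = ρVD/μ = 1020·0.02653·0.0455/0.00119 = 1035 < 2300, so the laminar assumption holds.
Q = V·A = 0.02653·(π/4·0.0455²) = 4.314e-05 m³/s = 4.31×10^-5 m³/s.

Q ≈ 4.31×10^-5 m³/s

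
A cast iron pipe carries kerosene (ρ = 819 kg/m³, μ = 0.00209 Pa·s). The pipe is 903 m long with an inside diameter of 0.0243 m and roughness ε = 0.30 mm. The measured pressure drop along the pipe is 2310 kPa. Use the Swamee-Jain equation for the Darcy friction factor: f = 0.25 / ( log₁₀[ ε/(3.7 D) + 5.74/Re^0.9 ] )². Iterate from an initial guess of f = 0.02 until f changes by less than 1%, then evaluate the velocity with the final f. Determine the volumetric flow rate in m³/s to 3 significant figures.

Rearranging Darcy-Weisbach: V = √(2·ΔP·D/(f·L·ρ)). With ε/D = 0.0003/0.0243 = 0.0123, iterate starting from f = 0.02:
  f = 0.02 → V = √(2·2.31e+06·0.0243/(0.02·903·819)) = 2.755 m/s; Re = ρVD/μ = 2.623e+04; f → 0.04325
  f = 0.04325 → V = 1.874 m/s; Re = 1.784e+04; f → 0.04423
  f = 0.04423 → V = 1.853 m/s; Re = 1.764e+04; f → 0.04426
Converged (Δf/f < 1%). With the final f = 0.04426: V = √(2·2.31e+06·0.0243/(0.04426·903·819)) = 1.852 m/s.
Q = V·A = 1.852·(π/4·0.0243²) = 0.0008589 m³/s = 8.59×10^-4 m³/s.

Q ≈ 8.59×10^-4 m³/s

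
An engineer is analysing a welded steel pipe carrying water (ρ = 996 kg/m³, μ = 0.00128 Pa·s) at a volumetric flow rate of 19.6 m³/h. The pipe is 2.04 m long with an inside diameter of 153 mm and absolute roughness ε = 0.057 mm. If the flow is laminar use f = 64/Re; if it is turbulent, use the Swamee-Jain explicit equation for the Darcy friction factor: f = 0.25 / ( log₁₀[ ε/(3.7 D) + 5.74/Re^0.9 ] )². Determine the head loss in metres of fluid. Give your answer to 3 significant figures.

Q = 19.6 m³/h = 19.6/3600 = 0.005444 m³/s.
Cross-sectional area A = πD²/4 = π(0.153)²/4 = 0.01839 m²; mean velocity V = Q/A = 0.005444/0.01839 = 0.2961 m/s.
Reynolds number Re = ρVD/μ = 996 · 0.2961 · 0.153 / 0.00128 = 3.526e+04.
Re > 4000 → turbulent. Relative roughness ε/D = 5.7e-05/0.153 = 0.000373. Swamee-Jain: f = 0.25/(log₁₀[0.000373/3.7 + 5.74/3.526e+04^0.9])² = 0.25/(log₁₀[0.000101 + 0.000464])² = 0.25/(-3.248)² = 0.02369.
Darcy-Weisbach: ΔP = f(L/D)(ρV²/2) = 0.02369·(2.04/0.153)·(996·0.2961²/2) = 0.02369·13.33·43.67 = 13.8 Pa.
Head loss h_f = ΔP/(ρg) = 13.8/(996·9.81) = 0.00141 m.

h_f ≈ 0.00141 m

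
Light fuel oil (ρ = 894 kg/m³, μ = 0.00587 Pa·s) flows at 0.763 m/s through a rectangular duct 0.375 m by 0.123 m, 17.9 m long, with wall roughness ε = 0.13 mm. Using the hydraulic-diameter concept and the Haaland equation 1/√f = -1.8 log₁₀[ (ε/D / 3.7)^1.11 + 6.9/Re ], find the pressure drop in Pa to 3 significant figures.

Hydraulic diameter D_h = 4A/P = 4·(0.375·0.123)/(2·(0.375+0.123)) = 0.1845/0.996 = 0.1852 m.
Re = ρVD_h/μ = 894·0.763·0.1852/0.00587 = 2.153e+04.
ε/D_h = 0.00013/0.1852 = 0.000702; Haaland gives 1/√f = -1.8 log₁₀[7.39e-05+0.000321] = 6.127, so f = 0.02664.
ΔP = f(L/D_h)(ρV²/2) = 0.02664·17.9/0.1852·260.2 = 669.8 Pa.

ΔP ≈ 670 Pa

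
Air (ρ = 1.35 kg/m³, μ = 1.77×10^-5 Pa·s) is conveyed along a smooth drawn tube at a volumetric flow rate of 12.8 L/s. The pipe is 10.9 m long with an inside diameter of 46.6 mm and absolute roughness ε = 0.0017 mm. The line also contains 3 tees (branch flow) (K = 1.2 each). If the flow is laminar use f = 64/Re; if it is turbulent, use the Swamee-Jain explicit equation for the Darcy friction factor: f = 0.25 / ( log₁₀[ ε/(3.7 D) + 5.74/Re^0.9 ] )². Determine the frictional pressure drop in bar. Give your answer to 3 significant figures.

ΔP ≈ 0.00352 bar

Q = 12.8 L/s = 12.8/1000 = 0.0128 m³/s.
Cross-sectional area A = πD²/4 = π(0.0466)²/4 = 0.001706 m²; mean velocity V = Q/A = 0.0128/0.001706 = 7.505 m/s.
Reynolds number Re = ρVD/μ = 1.35 · 7.505 · 0.0466 / 1.77e-05 = 2.667e+04.
Re > 4000 → turbulent. Relative roughness ε/D = 1.7e-06/0.0466 = 3.65e-05. Swamee-Jain: f = 0.25/(log₁₀[3.65e-05/3.7 + 5.74/2.667e+04^0.9])² = 0.25/(log₁₀[9.86e-06 + 0.000596])² = 0.25/(-3.217)² = 0.02415.
Total minor-loss coefficient ΣK = 3·1.2 = 3.6.
ΔP = [f·L/D + ΣK]·(ρV²/2) = [0.02415·10.9/0.0466 + 3.6]·(1.35·7.505²/2) = [5.649 + 3.6]·38.02 = 351.6 Pa.
ΔP = 351.6 Pa = 0.00352 bar.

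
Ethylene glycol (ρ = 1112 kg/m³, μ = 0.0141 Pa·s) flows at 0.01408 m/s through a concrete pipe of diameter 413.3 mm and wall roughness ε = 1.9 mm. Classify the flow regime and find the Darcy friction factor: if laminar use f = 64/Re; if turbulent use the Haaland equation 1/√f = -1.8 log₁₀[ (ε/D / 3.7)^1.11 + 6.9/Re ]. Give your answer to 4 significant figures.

f ≈ 0.1395

Re = ρVD/μ = 1112·0.01408·0.4133/0.0141 = 458.9.
Re < 2300 → laminar, so f = 64/Re = 0.1395 (roughness is irrelevant in laminar flow).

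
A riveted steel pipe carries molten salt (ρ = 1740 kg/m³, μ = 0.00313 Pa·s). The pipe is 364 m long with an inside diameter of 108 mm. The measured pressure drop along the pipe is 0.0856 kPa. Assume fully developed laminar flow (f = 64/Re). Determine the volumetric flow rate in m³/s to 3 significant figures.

Q ≈ 2.51×10^-4 m³/s

For laminar flow, f = 64/Re with Re = ρVD/μ, so Darcy-Weisbach reduces to ΔP = 32μLV/D². Solving for V: V = ΔP·D²/(32μL) = 85.6·(0.108)²/(32·0.00313·364) = 0.02739 m/s.
Check: Re = ρVD/μ = 1740·0.02739·0.108/0.00313 = 1644 < 2300, so the laminar assumption holds.
Q = V·A = 0.02739·(π/4·0.108²) = 0.0002509 m³/s = 2.51×10^-4 m³/s.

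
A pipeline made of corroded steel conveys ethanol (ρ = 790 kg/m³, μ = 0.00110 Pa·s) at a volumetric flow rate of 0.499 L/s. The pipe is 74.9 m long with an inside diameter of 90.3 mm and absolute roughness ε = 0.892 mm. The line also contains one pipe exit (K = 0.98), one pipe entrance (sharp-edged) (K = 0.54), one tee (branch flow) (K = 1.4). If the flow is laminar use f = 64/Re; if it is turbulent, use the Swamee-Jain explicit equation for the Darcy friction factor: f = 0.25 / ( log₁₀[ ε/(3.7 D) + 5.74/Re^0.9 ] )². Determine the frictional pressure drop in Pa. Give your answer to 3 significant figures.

ΔP ≈ 103 Pa

Q = 0.499 L/s = 0.499/1000 = 0.000499 m³/s.
Cross-sectional area A = πD²/4 = π(0.0903)²/4 = 0.006404 m²; mean velocity V = Q/A = 0.000499/0.006404 = 0.07792 m/s.
Reynolds number Re = ρVD/μ = 790 · 0.07792 · 0.0903 / 0.0011 = 5053.
Re > 4000 → turbulent. Relative roughness ε/D = 0.000892/0.0903 = 0.00988. Swamee-Jain: f = 0.25/(log₁₀[0.00988/3.7 + 5.74/5053^0.9])² = 0.25/(log₁₀[0.00267 + 0.00267])² = 0.25/(-2.273)² = 0.04839.
Total minor-loss coefficient ΣK = 1·0.98 + 1·0.54 + 1·1.4 = 2.92.
ΔP = [f·L/D + ΣK]·(ρV²/2) = [0.04839·74.9/0.0903 + 2.92]·(790·0.07792²/2) = [40.14 + 2.92]·2.398 = 103.3 Pa.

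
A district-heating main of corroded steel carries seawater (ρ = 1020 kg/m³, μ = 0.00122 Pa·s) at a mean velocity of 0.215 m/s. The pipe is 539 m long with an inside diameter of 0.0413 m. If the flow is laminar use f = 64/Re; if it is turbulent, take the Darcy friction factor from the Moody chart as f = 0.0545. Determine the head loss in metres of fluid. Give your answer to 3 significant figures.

Reynolds number Re = ρVD/μ = 1020 · 0.215 · 0.0413 / 0.00122 = 7424.
Re > 4000 → turbulent; use the Moody-chart value f = 0.0545.
Darcy-Weisbach: ΔP = f(L/D)(ρV²/2) = 0.0545·(539/0.0413)·(1020·0.215²/2) = 0.0545·1.305e+04·23.57 = 1.677e+04 Pa.
Head loss h_f = ΔP/(ρg) = 1.677e+04/(1020·9.81) = 1.68 m.

h_f ≈ 1.68 m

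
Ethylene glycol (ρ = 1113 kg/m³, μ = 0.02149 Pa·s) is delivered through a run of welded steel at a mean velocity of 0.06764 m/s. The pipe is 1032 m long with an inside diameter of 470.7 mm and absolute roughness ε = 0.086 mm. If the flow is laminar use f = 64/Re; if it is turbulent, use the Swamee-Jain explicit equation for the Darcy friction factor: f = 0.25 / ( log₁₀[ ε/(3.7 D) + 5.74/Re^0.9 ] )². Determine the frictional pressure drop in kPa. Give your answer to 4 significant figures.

Reynolds number Re = ρVD/μ = 1113 · 0.06764 · 0.4707 / 0.0215 = 1649.
Re < 2300 → laminar flow, so f = 64/Re = 64/1649 = 0.03881 (the turbulent correlation is not needed).
Darcy-Weisbach: ΔP = f(L/D)(ρV²/2) = 0.03881·(1032/0.4707)·(1113·0.06764²/2) = 0.03881·2192·2.546 = 216.7 Pa.
ΔP = 216.7 Pa = 0.2167 kPa.

ΔP ≈ 0.2167 kPa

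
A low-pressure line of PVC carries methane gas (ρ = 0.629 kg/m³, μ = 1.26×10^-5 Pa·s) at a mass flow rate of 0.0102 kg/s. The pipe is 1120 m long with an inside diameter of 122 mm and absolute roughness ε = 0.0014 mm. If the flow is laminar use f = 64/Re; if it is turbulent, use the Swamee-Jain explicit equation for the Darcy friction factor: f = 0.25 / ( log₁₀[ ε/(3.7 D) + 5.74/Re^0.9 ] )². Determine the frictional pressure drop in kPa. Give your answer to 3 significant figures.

A = πD²/4 = π(0.122)²/4 = 0.01169 m²; mean velocity V = ṁ/(ρA) = 0.0102/(0.629 · 0.01169) = 1.387 m/s.
Reynolds number Re = ρVD/μ = 0.629 · 1.387 · 0.122 / 1.26e-05 = 8449.
Re > 4000 → turbulent. Relative roughness ε/D = 1.4e-06/0.122 = 1.15e-05. Swamee-Jain: f = 0.25/(log₁₀[1.15e-05/3.7 + 5.74/8449^0.9])² = 0.25/(log₁₀[3.1e-06 + 0.00168])² = 0.25/(-2.774)² = 0.03248.
Darcy-Weisbach: ΔP = f(L/D)(ρV²/2) = 0.03248·(1120/0.122)·(0.629·1.387²/2) = 0.03248·9180·0.6052 = 180.5 Pa.
ΔP = 180.5 Pa = 0.180 kPa.

ΔP ≈ 0.180 kPa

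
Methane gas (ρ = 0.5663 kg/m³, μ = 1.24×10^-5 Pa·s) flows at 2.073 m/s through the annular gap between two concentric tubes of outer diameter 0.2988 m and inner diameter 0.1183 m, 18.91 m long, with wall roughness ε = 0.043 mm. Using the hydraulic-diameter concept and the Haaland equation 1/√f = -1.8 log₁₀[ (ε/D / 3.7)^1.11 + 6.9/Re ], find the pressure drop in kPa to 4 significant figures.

ΔP ≈ 0.003463 kPa

Hydraulic diameter D_h = 4A/P = D_o - D_i = 0.2988 - 0.1183 = 0.1805 m.
Re = ρVD_h/μ = 0.5663·2.073·0.1805/1.24e-05 = 1.709e+04.
ε/D_h = 4.3e-05/0.1805 = 0.000238; Haaland gives 1/√f = -1.8 log₁₀[2.23e-05+0.000404] = 6.067, so f = 0.02717.
ΔP = f(L/D_h)(ρV²/2) = 0.02717·18.91/0.1805·1.217 = 3.463 Pa.
ΔP = 0.003463 kPa.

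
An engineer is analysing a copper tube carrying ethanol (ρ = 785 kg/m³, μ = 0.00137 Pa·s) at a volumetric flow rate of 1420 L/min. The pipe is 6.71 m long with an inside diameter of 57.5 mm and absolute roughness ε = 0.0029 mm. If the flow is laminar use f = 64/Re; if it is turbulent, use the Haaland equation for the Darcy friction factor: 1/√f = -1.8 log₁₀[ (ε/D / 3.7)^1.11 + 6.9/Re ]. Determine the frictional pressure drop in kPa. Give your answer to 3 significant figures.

Q = 1420 L/min = 1420/60000 = 0.02367 m³/s.
Cross-sectional area A = πD²/4 = π(0.0575)²/4 = 0.002597 m²; mean velocity V = Q/A = 0.02367/0.002597 = 9.114 m/s.
Reynolds number Re = ρVD/μ = 785 · 9.114 · 0.0575 / 0.00137 = 3.003e+05.
Re > 4000 → turbulent. Relative roughness ε/D = 2.9e-06/0.0575 = 5.04e-05. Haaland: 1/√f = -1.8 log₁₀[(5.04e-05/3.7)^1.11 + 6.9/3.003e+05] = -1.8 log₁₀[3.97e-06 + 2.3e-05] = 8.225, so f = 0.01478.
Darcy-Weisbach: ΔP = f(L/D)(ρV²/2) = 0.01478·(6.71/0.0575)·(785·9.114²/2) = 0.01478·116.7·3.26e+04 = 5.624e+04 Pa.
ΔP = 5.624e+04 Pa = 56.2 kPa.

ΔP ≈ 56.2 kPa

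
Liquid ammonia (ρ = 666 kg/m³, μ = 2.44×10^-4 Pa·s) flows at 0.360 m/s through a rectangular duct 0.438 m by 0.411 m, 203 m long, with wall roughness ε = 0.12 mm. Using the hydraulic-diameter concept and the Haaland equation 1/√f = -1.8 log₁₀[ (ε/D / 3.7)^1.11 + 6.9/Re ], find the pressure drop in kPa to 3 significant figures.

ΔP ≈ 0.335 kPa

Hydraulic diameter D_h = 4A/P = 4·(0.438·0.411)/(2·(0.438+0.411)) = 0.7201/1.698 = 0.4241 m.
Re = ρVD_h/μ = 666·0.36·0.4241/0.000244 = 4.167e+05.
ε/D_h = 0.00012/0.4241 = 0.000283; Haaland gives 1/√f = -1.8 log₁₀[2.7e-05+1.66e-05] = 7.85, so f = 0.01623.
ΔP = f(L/D_h)(ρV²/2) = 0.01623·203/0.4241·43.16 = 335.2 Pa.
ΔP = 0.335 kPa.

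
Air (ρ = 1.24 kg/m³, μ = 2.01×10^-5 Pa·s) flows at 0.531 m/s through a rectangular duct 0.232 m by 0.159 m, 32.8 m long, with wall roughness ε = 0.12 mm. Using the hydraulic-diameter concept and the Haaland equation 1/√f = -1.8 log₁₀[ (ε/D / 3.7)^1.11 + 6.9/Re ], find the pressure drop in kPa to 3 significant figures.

Hydraulic diameter D_h = 4A/P = 4·(0.232·0.159)/(2·(0.232+0.159)) = 0.1476/0.782 = 0.1887 m.
Re = ρVD_h/μ = 1.24·0.531·0.1887/2.01e-05 = 6181.
ε/D_h = 0.00012/0.1887 = 0.000636; Haaland gives 1/√f = -1.8 log₁₀[6.62e-05+0.00112] = 5.269, so f = 0.03602.
ΔP = f(L/D_h)(ρV²/2) = 0.03602·32.8/0.1887·0.1748 = 1.095 Pa.
ΔP = 0.00109 kPa.

ΔP ≈ 0.00109 kPa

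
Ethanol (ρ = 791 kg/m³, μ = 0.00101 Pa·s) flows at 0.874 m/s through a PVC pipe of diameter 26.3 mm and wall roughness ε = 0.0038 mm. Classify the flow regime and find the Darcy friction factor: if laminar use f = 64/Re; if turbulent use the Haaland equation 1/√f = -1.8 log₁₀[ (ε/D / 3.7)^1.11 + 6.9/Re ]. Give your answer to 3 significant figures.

Re = ρVD/μ = 791·0.874·0.0263/0.00101 = 1.8e+04.
Re > 4000 → turbulent. ε/D = 3.8e-06/0.0263 = 0.000144; Haaland: 1/√f = -1.8 log₁₀[1.28e-05 + 0.000383] = 6.124, so f = 0.02666.

f ≈ 0.0267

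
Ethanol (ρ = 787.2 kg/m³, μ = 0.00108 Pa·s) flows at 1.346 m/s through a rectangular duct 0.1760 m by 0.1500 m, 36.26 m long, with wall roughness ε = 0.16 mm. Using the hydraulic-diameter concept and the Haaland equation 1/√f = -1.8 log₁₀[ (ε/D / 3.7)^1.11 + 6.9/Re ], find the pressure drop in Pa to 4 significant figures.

ΔP ≈ 3377 Pa

Hydraulic diameter D_h = 4A/P = 4·(0.176·0.15)/(2·(0.176+0.15)) = 0.1056/0.652 = 0.162 m.
Re = ρVD_h/μ = 787.2·1.346·0.162/0.00108 = 1.589e+05.
ε/D_h = 0.00016/0.162 = 0.000988; Haaland gives 1/√f = -1.8 log₁₀[0.000108+4.34e-05] = 6.876, so f = 0.02115.
ΔP = f(L/D_h)(ρV²/2) = 0.02115·36.26/0.162·713.1 = 3377 Pa.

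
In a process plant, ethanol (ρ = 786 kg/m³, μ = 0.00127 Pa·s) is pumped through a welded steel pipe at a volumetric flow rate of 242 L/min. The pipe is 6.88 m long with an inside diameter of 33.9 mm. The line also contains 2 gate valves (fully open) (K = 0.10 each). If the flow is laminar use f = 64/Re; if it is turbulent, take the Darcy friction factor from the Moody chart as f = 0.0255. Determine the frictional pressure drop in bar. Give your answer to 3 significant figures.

Q = 242 L/min = 242/60000 = 0.004033 m³/s.
Cross-sectional area A = πD²/4 = π(0.0339)²/4 = 0.0009026 m²; mean velocity V = Q/A = 0.004033/0.0009026 = 4.469 m/s.
Reynolds number Re = ρVD/μ = 786 · 4.469 · 0.0339 / 0.00127 = 9.375e+04.
Re > 4000 → turbulent; use the Moody-chart value f = 0.0255.
Total minor-loss coefficient ΣK = 2·0.1 = 0.2.
ΔP = [f·L/D + ΣK]·(ρV²/2) = [0.0255·6.88/0.0339 + 0.2]·(786·4.469²/2) = [5.175 + 0.2]·7848 = 4.218e+04 Pa.
ΔP = 4.218e+04 Pa = 0.422 bar.

ΔP ≈ 0.422 bar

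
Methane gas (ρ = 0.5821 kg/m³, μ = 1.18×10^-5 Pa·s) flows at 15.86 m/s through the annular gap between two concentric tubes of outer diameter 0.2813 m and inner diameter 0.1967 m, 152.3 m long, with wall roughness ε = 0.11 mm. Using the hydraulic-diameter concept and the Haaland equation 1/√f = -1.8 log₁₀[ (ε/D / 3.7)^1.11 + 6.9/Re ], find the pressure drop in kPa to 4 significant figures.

ΔP ≈ 3.137 kPa

Hydraulic diameter D_h = 4A/P = D_o - D_i = 0.2813 - 0.1967 = 0.0846 m.
Re = ρVD_h/μ = 0.5821·15.86·0.0846/1.18e-05 = 6.619e+04.
ε/D_h = 0.00011/0.0846 = 0.0013; Haaland gives 1/√f = -1.8 log₁₀[0.000147+0.000104] = 6.481, so f = 0.02381.
ΔP = f(L/D_h)(ρV²/2) = 0.02381·152.3/0.0846·73.21 = 3137 Pa.
ΔP = 3.137 kPa.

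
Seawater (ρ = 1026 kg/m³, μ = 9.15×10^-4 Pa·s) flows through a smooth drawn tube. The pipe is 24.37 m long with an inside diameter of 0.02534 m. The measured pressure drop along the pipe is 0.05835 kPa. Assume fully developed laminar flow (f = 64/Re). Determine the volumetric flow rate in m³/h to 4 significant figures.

For laminar flow, f = 64/Re with Re = ρVD/μ, so Darcy-Weisbach reduces to ΔP = 32μLV/D². Solving for V: V = ΔP·D²/(32μL) = 58.35·(0.02534)²/(32·0.000915·24.37) = 0.05251 m/s.
Check: Re = ρVD/μ = 1026·0.05251·0.02534/0.000915 = 1492 < 2300, so the laminar assumption holds.
Q = V·A = 0.05251·(π/4·0.02534²) = 2.648e-05 m³/s = 0.09533 m³/h.

Q ≈ 0.09533 m³/h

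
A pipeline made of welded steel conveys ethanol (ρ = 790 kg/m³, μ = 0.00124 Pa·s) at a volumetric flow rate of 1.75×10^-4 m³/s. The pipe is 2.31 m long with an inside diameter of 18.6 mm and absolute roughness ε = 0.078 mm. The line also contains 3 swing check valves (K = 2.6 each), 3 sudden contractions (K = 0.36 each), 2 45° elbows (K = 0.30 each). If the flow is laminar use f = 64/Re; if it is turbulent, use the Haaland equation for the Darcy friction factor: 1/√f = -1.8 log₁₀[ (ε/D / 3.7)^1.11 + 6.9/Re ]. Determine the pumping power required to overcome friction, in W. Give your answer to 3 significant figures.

Cross-sectional area A = πD²/4 = π(0.0186)²/4 = 0.0002717 m²; mean velocity V = Q/A = 0.000175/0.0002717 = 0.6441 m/s.
Reynolds number Re = ρVD/μ = 790 · 0.6441 · 0.0186 / 0.00124 = 7632.
Re > 4000 → turbulent. Relative roughness ε/D = 7.8e-05/0.0186 = 0.00419. Haaland: 1/√f = -1.8 log₁₀[(0.00419/3.7)^1.11 + 6.9/7632] = -1.8 log₁₀[0.000537 + 0.000904] = 5.114, so f = 0.03824.
Total minor-loss coefficient ΣK = 3·2.6 + 3·0.36 + 2·0.3 = 9.48.
ΔP = [f·L/D + ΣK]·(ρV²/2) = [0.03824·2.31/0.0186 + 9.48]·(790·0.6441²/2) = [4.749 + 9.48]·163.8 = 2331 Pa.
Pumping power P = QΔP = 0.000175·2331 = 0.4080 W = 0.408 W.

P ≈ 0.408 W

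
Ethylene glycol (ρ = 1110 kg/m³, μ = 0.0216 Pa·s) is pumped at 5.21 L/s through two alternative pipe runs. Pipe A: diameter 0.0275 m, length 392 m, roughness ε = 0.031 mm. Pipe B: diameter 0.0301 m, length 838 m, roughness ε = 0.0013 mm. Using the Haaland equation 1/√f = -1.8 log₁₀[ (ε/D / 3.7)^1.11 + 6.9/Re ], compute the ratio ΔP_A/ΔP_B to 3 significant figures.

Pipe A: V = Q/A = 0.00521/0.000594 = 8.772 m/s; Re = 1.24e+04; ε/D = 0.00113; Haaland → f = 0.03078; ΔP_A = f(L/D)(ρV²/2) = 1.874e+07 Pa.
Pipe B: V = Q/A = 0.00521/0.0007116 = 7.322 m/s; Re = 1.133e+04; ε/D = 4.32e-05; Haaland → f = 0.0299; ΔP_B = f(L/D)(ρV²/2) = 2.477e+07 Pa.
ΔP_A/ΔP_B = 1.874e+07/2.477e+07 = 0.757.

ΔP_A/ΔP_B ≈ 0.757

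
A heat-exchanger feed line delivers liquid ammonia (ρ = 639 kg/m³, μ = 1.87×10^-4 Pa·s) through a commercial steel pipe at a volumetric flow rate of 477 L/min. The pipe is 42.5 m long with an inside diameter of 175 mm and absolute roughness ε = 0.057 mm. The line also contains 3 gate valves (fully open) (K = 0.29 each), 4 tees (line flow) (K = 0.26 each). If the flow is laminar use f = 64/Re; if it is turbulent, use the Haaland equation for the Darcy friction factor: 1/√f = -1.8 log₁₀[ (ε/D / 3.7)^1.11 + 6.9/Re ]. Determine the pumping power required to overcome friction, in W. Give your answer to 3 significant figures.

P ≈ 1.72 W

Q = 477 L/min = 477/60000 = 0.00795 m³/s.
Cross-sectional area A = πD²/4 = π(0.175)²/4 = 0.02405 m²; mean velocity V = Q/A = 0.00795/0.02405 = 0.3305 m/s.
Reynolds number Re = ρVD/μ = 639 · 0.3305 · 0.175 / 0.000187 = 1.977e+05.
Re > 4000 → turbulent. Relative roughness ε/D = 5.7e-05/0.175 = 0.000326. Haaland: 1/√f = -1.8 log₁₀[(0.000326/3.7)^1.11 + 6.9/1.977e+05] = -1.8 log₁₀[3.15e-05 + 3.49e-05] = 7.52, so f = 0.01768.
Total minor-loss coefficient ΣK = 3·0.29 + 4·0.26 = 1.91.
ΔP = [f·L/D + ΣK]·(ρV²/2) = [0.01768·42.5/0.175 + 1.91]·(639·0.3305²/2) = [4.295 + 1.91]·34.9 = 216.6 Pa.
Pumping power P = QΔP = 0.00795·216.6 = 1.722 W = 1.72 W.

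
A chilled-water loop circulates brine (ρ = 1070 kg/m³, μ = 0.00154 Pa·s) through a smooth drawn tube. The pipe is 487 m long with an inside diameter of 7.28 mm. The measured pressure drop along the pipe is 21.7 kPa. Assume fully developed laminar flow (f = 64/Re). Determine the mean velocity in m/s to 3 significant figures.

V ≈ 0.0479 m/s

For laminar flow, f = 64/Re with Re = ρVD/μ, so Darcy-Weisbach reduces to ΔP = 32μLV/D². Solving for V: V = ΔP·D²/(32μL) = 2.17e+04·(0.00728)²/(32·0.00154·487) = 0.04792 m/s.
Check: Re = ρVD/μ = 1070·0.04792·0.00728/0.00154 = 242.4 < 2300, so the laminar assumption holds.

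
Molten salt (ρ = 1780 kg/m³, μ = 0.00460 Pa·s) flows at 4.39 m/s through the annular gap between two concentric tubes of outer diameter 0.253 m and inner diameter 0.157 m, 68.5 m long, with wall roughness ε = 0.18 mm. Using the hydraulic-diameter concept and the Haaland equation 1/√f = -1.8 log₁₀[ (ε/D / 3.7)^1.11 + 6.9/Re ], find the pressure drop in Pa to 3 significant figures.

ΔP ≈ 295000 Pa

Hydraulic diameter D_h = 4A/P = D_o - D_i = 0.253 - 0.157 = 0.096 m.
Re = ρVD_h/μ = 1780·4.39·0.096/0.0046 = 1.631e+05.
ε/D_h = 0.00018/0.096 = 0.00187; Haaland gives 1/√f = -1.8 log₁₀[0.00022+4.23e-05] = 6.446, so f = 0.02406.
ΔP = f(L/D_h)(ρV²/2) = 0.02406·68.5/0.096·1.715e+04 = 2.945e+05 Pa.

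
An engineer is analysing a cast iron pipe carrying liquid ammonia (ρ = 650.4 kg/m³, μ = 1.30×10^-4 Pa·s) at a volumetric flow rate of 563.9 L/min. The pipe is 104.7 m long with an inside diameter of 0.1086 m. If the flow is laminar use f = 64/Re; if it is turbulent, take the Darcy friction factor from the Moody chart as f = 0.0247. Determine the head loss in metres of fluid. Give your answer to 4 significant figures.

Q = 563.9 L/min = 563.9/60000 = 0.009398 m³/s.
Cross-sectional area A = πD²/4 = π(0.1086)²/4 = 0.009263 m²; mean velocity V = Q/A = 0.009398/0.009263 = 1.015 m/s.
Reynolds number Re = ρVD/μ = 650.4 · 1.015 · 0.1086 / 0.00013 = 5.513e+05.
Re > 4000 → turbulent; use the Moody-chart value f = 0.0247.
Darcy-Weisbach: ΔP = f(L/D)(ρV²/2) = 0.0247·(104.7/0.1086)·(650.4·1.015²/2) = 0.0247·964.1·334.8 = 7972 Pa.
Head loss h_f = ΔP/(ρg) = 7972/(650.4·9.81) = 1.249 m.

h_f ≈ 1.249 m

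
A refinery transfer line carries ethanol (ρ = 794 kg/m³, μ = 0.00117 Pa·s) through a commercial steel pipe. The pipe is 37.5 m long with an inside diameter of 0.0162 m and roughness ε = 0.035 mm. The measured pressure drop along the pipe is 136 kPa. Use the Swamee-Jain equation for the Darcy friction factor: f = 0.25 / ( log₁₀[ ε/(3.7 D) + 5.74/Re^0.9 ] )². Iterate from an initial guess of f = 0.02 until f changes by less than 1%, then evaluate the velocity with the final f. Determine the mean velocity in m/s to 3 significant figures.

V ≈ 2.24 m/s

Rearranging Darcy-Weisbach: V = √(2·ΔP·D/(f·L·ρ)). With ε/D = 3.5e-05/0.0162 = 0.00216, iterate starting from f = 0.02:
  f = 0.02 → V = √(2·1.36e+05·0.0162/(0.02·37.5·794)) = 2.72 m/s; Re = ρVD/μ = 2.991e+04; f → 0.02873
  f = 0.02873 → V = 2.27 m/s; Re = 2.495e+04; f → 0.02943
  f = 0.02943 → V = 2.243 m/s; Re = 2.465e+04; f → 0.02948
Converged (Δf/f < 1%). With the final f = 0.02948: V = √(2·1.36e+05·0.0162/(0.02948·37.5·794)) = 2.241 m/s.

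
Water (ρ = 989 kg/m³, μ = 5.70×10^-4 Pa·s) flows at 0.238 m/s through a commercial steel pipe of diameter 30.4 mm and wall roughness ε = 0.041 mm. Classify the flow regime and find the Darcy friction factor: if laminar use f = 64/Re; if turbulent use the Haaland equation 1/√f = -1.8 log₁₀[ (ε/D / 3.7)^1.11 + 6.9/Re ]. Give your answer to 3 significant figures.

f ≈ 0.0310

Re = ρVD/μ = 989·0.238·0.0304/0.00057 = 1.255e+04.
Re > 4000 → turbulent. ε/D = 4.1e-05/0.0304 = 0.00135; Haaland: 1/√f = -1.8 log₁₀[0.000153 + 0.00055] = 5.676, so f = 0.03104.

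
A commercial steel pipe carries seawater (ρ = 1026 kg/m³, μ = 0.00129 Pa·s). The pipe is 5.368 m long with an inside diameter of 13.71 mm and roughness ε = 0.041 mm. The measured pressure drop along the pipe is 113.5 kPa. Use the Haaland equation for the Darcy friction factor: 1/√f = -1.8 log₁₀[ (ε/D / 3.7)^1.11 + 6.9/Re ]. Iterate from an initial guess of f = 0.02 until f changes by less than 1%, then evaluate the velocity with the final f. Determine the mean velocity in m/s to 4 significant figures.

Rearranging Darcy-Weisbach: V = √(2·ΔP·D/(f·L·ρ)). With ε/D = 4.1e-05/0.01371 = 0.00299, iterate starting from f = 0.02:
  f = 0.02 → V = √(2·1.135e+05·0.01371/(0.02·5.368·1026)) = 5.315 m/s; Re = ρVD/μ = 5.796e+04; f → 0.02815
  f = 0.02815 → V = 4.48 m/s; Re = 4.886e+04; f → 0.02848
  f = 0.02848 → V = 4.454 m/s; Re = 4.857e+04; f → 0.02849
Converged (Δf/f < 1%). With the final f = 0.02849: V = √(2·1.135e+05·0.01371/(0.02849·5.368·1026)) = 4.453 m/s.

V ≈ 4.453 m/s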